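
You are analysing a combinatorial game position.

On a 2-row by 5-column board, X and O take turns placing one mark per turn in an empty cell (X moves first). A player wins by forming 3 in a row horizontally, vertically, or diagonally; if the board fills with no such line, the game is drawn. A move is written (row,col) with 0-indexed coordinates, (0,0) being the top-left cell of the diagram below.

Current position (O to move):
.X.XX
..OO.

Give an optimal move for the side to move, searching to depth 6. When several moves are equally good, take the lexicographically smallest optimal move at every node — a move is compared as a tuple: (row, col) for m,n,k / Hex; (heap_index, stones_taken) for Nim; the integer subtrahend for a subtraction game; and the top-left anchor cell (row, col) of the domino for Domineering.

O's best at [.X.XX/..OO.]: (0,2)

p1 O@[.X.XX/..OO.]: (0,0)[OX.XX/..OO.]-1 (0,2)[.XOXX/..OO.]+1* (1,0)[.X.XX/O.OO.]-1 (1,1)[.X.XX/.OOO.]+1 (1,4)[.X.XX/..OOO]+1
p2 X@[.XOXX/..OO.]: (0,0)[XXOXX/..OO.]-1* (1,0)[.XOXX/X.OO.]-1 (1,1)[.XOXX/.XOO.]-1 (1,4)[.XOXX/..OOX]-1
p3 O@[XXOXX/..OO.]: (1,0)[XXOXX/O.OO.]+1* (1,1)[XXOXX/.OOO.]+1 (1,4)[XXOXX/..OOO]+1
p4 X@[XXOXX/O.OO.]: (1,1)[XXOXX/OXOO.]-1* (1,4)[XXOXX/O.OOX]-1
p5 O@[XXOXX/OXOO.]: (1,4)[XXOXX/OXOOO]+1*
p6 X@[XXOXX/OXOOO] terminal -1; root [.X.XX/..OO.] d6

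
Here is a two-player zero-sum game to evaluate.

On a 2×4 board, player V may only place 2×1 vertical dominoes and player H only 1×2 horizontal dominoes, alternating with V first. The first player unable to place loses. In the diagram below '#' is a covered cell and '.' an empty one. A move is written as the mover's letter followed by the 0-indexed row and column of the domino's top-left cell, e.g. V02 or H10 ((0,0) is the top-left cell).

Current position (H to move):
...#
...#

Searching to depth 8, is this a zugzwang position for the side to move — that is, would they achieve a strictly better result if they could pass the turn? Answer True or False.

p1 H@[...#/...#]: H00[##.#/...#]+1* H01[.###/...#]+1 H10[...#/##.#]+1 H11[...#/.###]+1
p2 V@[##.#/...#]: V02[####/..##]-1*
p3 H@[####/..##]: H10[####/####]+1*
p4 V@[####/####] terminal -1; root [...#/...#] d8
suppose H passes — search the same position with V to move:
pass> p1 V@[...#/...#]: V00[#..#/#..#]-1 V01[.#.#/.#.#]+1* V02[..##/..##]-1
pass> p2 H@[.#.#/.#.#] terminal -1; root [...#/...#] d8
for H: play +1, pass -1

zugzwang(...#/...#, H) = False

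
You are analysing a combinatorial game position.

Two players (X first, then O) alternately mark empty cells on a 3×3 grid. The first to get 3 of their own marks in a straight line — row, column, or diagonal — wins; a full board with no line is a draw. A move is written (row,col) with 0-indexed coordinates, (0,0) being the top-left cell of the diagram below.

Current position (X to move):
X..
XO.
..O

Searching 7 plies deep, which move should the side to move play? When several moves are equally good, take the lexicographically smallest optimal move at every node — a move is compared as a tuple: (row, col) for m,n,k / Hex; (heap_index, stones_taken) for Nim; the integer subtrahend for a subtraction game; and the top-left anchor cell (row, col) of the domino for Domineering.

[X../XO./..O] X move#1: (0,1):+1/XX./XO./..O*, (0,2):+1/X.X/XO./..O, (1,2):-1/X../XOX/..O, (2,0):+1/X../XO./X.O, (2,1):+0/X../XO./.XO
[XX./XO./..O] O move#2: (0,2):-1/XXO/XO./..O*, (1,2):-1/XX./XOO/..O, (2,0):-1/XX./XO./O.O, (2,1):-1/XX./XO./.OO
[XXO/XO./..O] X move#3: (1,2):-1/XXO/XOX/..O, (2,0):+1/XXO/XO./X.O*, (2,1):-1/XXO/XO./.XO
[XXO/XO./X.O] end (terminal -1, O#4); searched X../XO./..O to 7

X's best at [X../XO./..O]: (0,1)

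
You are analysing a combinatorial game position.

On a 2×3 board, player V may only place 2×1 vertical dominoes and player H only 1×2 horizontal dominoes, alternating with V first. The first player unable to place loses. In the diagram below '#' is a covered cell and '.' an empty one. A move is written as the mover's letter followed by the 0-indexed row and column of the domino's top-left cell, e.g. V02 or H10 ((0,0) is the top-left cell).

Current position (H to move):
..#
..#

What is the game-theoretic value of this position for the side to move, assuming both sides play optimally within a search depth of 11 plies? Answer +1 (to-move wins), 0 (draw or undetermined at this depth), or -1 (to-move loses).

value(..#/..#, H) = +1

[..#/..#] H move#1: H00:+1/###/..#*, H10:+1/..#/###
[###/..#] end (terminal -1, V#2); searched ..#/..# to 11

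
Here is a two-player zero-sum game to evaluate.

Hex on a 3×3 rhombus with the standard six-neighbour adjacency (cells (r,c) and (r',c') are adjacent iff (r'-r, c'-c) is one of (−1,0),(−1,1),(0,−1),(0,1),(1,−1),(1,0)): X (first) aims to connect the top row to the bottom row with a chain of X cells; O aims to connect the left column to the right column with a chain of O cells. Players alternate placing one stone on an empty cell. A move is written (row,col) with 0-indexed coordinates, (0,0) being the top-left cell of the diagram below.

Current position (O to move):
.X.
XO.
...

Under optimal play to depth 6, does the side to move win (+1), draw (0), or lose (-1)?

ply 1, O at .X./XO./... | (0,0)=-1→OX./XO./...; (0,2)=-1→.XO/XO./...; (1,2)=-1→.X./XOO/...; (2,0)=+1→.X./XO./O..*; (2,1)=-1→.X./XO./.O.; (2,2)=-1→.X./XO./..O
ply 2, X at .X./XO./O.. | (0,0)=-1→XX./XO./O..*; (0,2)=-1→.XX/XO./O..; (1,2)=-1→.X./XOX/O..; (2,1)=-1→.X./XO./OX.; (2,2)=-1→.X./XO./O.X
ply 3, O at XX./XO./O.. | (0,2)=+1→XXO/XO./O..*; (1,2)=+1→XX./XOO/O..; (2,1)=+1→XX./XO./OO.; (2,2)=+1→XX./XO./O.O
ply 4: XXO/XO./O.. is terminal -1 (X); from .X./XO./... depth 6

value(.X./XO./..., O) = +1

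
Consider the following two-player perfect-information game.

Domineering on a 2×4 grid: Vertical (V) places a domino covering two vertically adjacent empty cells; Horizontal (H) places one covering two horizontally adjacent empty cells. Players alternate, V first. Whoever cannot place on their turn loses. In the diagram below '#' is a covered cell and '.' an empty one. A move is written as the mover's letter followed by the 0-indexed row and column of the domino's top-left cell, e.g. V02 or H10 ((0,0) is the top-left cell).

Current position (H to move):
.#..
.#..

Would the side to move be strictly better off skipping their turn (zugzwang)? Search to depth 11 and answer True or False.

[.#../.#..] H move#1: H02:+1/.###/.#..*, H12:+1/.#../.###
[.###/.#..] V move#2: V00:-1/####/##..*
[####/##..] H move#3: H12:+1/####/####*
[####/####] end (terminal -1, V#4); searched .#../.#.. to 11
pass branch (V moves first from the same position):
  | [.#../.#..] V move#1: V00:-1/##../##.., V02:+1/.##./.##.*, V03:+1/.#.#/.#.#
  | [.##./.##.] end (terminal -1, H#2); searched .#../.#.. to 11
H moving scores +1; H passing scores -1

zugzwang(.#../.#.., H) = False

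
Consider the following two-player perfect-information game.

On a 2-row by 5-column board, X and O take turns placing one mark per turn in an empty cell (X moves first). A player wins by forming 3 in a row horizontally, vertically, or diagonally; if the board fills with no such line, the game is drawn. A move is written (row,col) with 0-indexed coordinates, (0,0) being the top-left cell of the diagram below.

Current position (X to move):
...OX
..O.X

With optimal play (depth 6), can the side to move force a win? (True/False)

X winning at [...OX/..O.X]: False

p1 X@[...OX/..O.X]: (0,0)[X..OX/..O.X]-1 (0,1)[.X.OX/..O.X]-1 (0,2)[..XOX/..O.X]-1 (1,0)[...OX/X.O.X]+0* (1,1)[...OX/.XO.X]+0 (1,3)[...OX/..OXX]+0
p2 O@[...OX/X.O.X]: (0,0)[O..OX/X.O.X]+0* (0,1)[.O.OX/X.O.X]+0 (0,2)[..OOX/X.O.X]+0 (1,1)[...OX/XOO.X]+0 (1,3)[...OX/X.OOX]+0
p3 X@[O..OX/X.O.X]: (0,1)[OX.OX/X.O.X]+0* (0,2)[O.XOX/X.O.X]+0 (1,1)[O..OX/XXO.X]+0 (1,3)[O..OX/X.OXX]+0
p4 O@[OX.OX/X.O.X]: (0,2)[OXOOX/X.O.X]+0* (1,1)[OX.OX/XOO.X]+0 (1,3)[OX.OX/X.OOX]+0
p5 X@[OXOOX/X.O.X]: (1,1)[OXOOX/XXO.X]+0* (1,3)[OXOOX/X.OXX]+0
p6 O@[OXOOX/XXO.X]: (1,3)[OXOOX/XXOOX]+0*
p7 X@[OXOOX/XXOOX] terminal +0; root [...OX/..O.X] d6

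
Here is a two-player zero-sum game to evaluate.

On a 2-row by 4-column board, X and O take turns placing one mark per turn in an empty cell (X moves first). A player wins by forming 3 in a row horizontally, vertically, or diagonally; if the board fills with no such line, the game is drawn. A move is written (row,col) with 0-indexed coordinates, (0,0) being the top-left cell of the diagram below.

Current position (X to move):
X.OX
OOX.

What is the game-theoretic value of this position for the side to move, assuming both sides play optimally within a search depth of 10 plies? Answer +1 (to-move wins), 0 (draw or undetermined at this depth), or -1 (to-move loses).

[X.OX/OOX.] X move#1: (0,1):+0/XXOX/OOX.*, (1,3):+0/X.OX/OOXX
[XXOX/OOX.] O move#2: (1,3):+0/XXOX/OOXO*
[XXOX/OOXO] end (terminal +0, X#3); searched X.OX/OOX. to 10

value(X.OX/OOX., X) = 0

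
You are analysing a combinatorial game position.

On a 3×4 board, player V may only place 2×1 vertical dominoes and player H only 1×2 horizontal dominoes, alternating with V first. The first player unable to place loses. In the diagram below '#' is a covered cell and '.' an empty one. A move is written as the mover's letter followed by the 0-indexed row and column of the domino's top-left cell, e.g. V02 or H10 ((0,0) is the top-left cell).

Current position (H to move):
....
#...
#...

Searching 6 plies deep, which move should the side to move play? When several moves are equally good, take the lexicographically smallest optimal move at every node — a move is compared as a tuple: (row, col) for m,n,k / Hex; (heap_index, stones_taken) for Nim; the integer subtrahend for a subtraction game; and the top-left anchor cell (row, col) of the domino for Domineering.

H's best at [..../#.../#...]: H11

[..../#.../#...] H move#1: H00:-1/##../#.../#..., H01:-1/.##./#.../#..., H02:-1/..##/#.../#..., H11:+1/..../###./#...*, H12:+1/..../#.##/#..., H21:-1/..../#.../###., H22:-1/..../#.../#.##
[..../###./#...] V move#2: V03:-1/...#/####/#...*, V13:-1/..../####/#..#
[...#/####/#...] H move#3: H00:+1/##.#/####/#...*, H01:+1/.###/####/#..., H21:+1/...#/####/###., H22:+1/...#/####/#.##
[##.#/####/#...] end (terminal -1, V#4); searched ..../#.../#... to 6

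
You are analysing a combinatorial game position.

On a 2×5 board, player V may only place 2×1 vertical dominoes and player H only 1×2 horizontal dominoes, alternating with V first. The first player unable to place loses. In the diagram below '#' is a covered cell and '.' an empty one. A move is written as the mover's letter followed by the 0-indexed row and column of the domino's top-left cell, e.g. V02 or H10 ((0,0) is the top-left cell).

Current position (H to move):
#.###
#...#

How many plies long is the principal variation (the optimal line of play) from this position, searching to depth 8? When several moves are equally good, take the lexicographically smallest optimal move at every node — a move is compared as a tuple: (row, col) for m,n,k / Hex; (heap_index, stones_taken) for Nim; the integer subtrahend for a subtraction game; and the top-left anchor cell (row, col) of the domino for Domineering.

ply 1, H at #.###/#...# | H11=+1→#.###/###.#*; H12=-1→#.###/#.###
ply 2: #.###/###.# is terminal -1 (V); from #.###/#...# depth 8

PV length from [#.###/#...#]: 1 ply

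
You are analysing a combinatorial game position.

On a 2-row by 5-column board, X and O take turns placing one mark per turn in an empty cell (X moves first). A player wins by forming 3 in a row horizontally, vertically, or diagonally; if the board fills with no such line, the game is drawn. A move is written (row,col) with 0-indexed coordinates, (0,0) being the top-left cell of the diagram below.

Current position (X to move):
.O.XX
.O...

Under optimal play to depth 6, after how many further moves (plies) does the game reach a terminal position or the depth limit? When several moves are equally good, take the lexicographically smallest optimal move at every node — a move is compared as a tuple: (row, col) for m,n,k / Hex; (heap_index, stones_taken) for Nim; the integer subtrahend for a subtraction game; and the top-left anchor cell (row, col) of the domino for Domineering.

ply 1, X at .O.XX/.O... | (0,0)=+0→XO.XX/.O...; (0,2)=+1→.OXXX/.O...*; (1,0)=+0→.O.XX/XO...; (1,2)=+0→.O.XX/.OX..; (1,3)=+0→.O.XX/.O.X.; (1,4)=-1→.O.XX/.O..X
ply 2: .OXXX/.O... is terminal -1 (O); from .O.XX/.O... depth 6

PV length from [.O.XX/.O...]: 1 ply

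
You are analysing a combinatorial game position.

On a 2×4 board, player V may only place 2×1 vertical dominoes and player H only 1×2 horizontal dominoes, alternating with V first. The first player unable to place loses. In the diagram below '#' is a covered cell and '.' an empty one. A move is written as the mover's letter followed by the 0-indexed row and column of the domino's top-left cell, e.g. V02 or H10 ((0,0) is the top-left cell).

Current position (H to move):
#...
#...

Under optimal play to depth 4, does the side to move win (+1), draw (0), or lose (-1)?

value(#.../#..., H) = +1

ply 1, H at #.../#... | H01=+1→###./#...*; H02=+1→#.##/#...; H11=+1→#.../###.; H12=+1→#.../#.##
ply 2, V at ###./#... | V03=-1→####/#..#*
ply 3, H at ####/#..# | H11=+1→####/####*
ply 4: ####/#### is terminal -1 (V); from #.../#... depth 4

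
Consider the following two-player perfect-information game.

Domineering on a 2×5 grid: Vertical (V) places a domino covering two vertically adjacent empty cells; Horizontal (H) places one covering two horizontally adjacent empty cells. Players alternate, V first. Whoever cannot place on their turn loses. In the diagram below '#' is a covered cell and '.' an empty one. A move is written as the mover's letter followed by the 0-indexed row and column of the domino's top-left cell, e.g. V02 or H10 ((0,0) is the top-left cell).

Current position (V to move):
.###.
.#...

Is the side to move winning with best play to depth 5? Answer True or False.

ply 1, V at .###./.#... | V00=-1→####./##...; V04=+1→.####/.#..#*
ply 2, H at .####/.#..# | H12=-1→.####/.####*
ply 3, V at .####/.#### | V00=+1→#####/#####*
ply 4: #####/##### is terminal -1 (H); from .###./.#... depth 5

V winning at [.###./.#...]: True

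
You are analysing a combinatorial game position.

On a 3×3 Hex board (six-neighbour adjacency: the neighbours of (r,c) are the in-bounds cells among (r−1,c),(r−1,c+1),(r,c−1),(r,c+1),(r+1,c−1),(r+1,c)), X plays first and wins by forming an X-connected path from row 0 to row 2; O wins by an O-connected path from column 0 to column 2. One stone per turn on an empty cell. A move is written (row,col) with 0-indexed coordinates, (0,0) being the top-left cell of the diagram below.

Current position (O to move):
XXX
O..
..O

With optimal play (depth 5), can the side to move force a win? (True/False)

ply 1, O at XXX/O../..O | (1,1)=+1→XXX/OO./..O*; (1,2)=-1→XXX/O.O/..O; (2,0)=-1→XXX/O../O.O; (2,1)=+1→XXX/O../.OO
ply 2, X at XXX/OO./..O | (1,2)=-1→XXX/OOX/..O*; (2,0)=-1→XXX/OO./X.O; (2,1)=-1→XXX/OO./.XO
ply 3, O at XXX/OOX/..O | (2,0)=-1→XXX/OOX/O.O; (2,1)=+1→XXX/OOX/.OO*
ply 4: XXX/OOX/.OO is terminal -1 (X); from XXX/O../..O depth 5

O winning at [XXX/O../..O]: True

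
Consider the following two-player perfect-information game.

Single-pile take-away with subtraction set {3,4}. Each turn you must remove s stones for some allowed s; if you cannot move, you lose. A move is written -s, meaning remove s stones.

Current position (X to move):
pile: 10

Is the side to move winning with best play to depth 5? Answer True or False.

X winning at [10]: True

p1 X@[10]: -3[7]+1* -4[6]-1
p2 O@[7]: -3[4]-1* -4[3]-1
p3 X@[4]: -3[1]+1* -4[0]+1
p4 O@[1] terminal -1; root [10] d5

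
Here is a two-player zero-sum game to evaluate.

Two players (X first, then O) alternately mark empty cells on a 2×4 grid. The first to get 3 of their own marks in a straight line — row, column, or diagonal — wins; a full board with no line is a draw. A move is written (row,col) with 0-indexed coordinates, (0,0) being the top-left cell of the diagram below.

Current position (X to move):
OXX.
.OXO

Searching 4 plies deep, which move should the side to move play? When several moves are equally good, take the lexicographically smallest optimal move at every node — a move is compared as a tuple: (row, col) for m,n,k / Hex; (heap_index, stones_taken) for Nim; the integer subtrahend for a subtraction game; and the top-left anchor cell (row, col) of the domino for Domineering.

p1 X@[OXX./.OXO]: (0,3)[OXXX/.OXO]+1* (1,0)[OXX./XOXO]+0
p2 O@[OXXX/.OXO] terminal -1; root [OXX./.OXO] d4

X's best at [OXX./.OXO]: (0,3)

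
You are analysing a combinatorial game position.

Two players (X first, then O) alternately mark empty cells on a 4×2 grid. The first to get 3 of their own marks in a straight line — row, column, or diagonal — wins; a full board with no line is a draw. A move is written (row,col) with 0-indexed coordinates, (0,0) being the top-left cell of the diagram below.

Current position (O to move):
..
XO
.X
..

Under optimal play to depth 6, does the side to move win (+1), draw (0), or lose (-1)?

value(../XO/.X/.., O) = 0

ply 1, O at ../XO/.X/.. | (0,0)=+0→O./XO/.X/..*; (0,1)=-1→.O/XO/.X/..; (2,0)=+0→../XO/OX/..; (3,0)=+0→../XO/.X/O.; (3,1)=-1→../XO/.X/.O
ply 2, X at O./XO/.X/.. | (0,1)=+0→OX/XO/.X/..*; (2,0)=+0→O./XO/XX/..; (3,0)=+0→O./XO/.X/X.; (3,1)=+0→O./XO/.X/.X
ply 3, O at OX/XO/.X/.. | (2,0)=+0→OX/XO/OX/..*; (3,0)=+0→OX/XO/.X/O.; (3,1)=+0→OX/XO/.X/.O
ply 4, X at OX/XO/OX/.. | (3,0)=+0→OX/XO/OX/X.*; (3,1)=+0→OX/XO/OX/.X
ply 5, O at OX/XO/OX/X. | (3,1)=+0→OX/XO/OX/XO*
ply 6: OX/XO/OX/XO is terminal +0 (X); from ../XO/.X/.. depth 6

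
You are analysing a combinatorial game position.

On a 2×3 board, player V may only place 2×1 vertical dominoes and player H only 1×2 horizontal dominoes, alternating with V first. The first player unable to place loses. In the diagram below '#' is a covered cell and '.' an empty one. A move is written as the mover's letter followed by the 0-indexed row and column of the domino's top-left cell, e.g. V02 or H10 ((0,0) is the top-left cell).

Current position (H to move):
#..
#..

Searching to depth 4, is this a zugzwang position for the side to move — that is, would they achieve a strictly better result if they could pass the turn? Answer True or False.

p1 H@[#../#..]: H01[###/#..]+1* H11[#../###]+1
p2 V@[###/#..] terminal -1; root [#../#..] d4
suppose H passes — search the same position with V to move:
pass> p1 V@[#../#..]: V01[##./##.]+1* V02[#.#/#.#]+1
pass> p2 H@[##./##.] terminal -1; root [#../#..] d4
for H: play +1, pass -1

zugzwang(#../#.., H) = False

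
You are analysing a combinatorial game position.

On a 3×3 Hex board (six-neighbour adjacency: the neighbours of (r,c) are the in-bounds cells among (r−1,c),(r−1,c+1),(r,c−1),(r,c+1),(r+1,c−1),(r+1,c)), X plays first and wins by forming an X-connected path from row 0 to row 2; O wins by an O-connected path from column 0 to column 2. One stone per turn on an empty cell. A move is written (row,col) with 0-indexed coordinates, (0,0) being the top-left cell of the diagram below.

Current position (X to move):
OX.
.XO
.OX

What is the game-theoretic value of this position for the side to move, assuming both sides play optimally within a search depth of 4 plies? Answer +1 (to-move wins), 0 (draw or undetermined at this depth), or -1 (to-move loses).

[OX./.XO/.OX] X move#1: (0,2):-1/OXX/.XO/.OX, (1,0):-1/OX./XXO/.OX, (2,0):+1/OX./.XO/XOX*
[OX./.XO/XOX] end (terminal -1, O#2); searched OX./.XO/.OX to 4

value(OX./.XO/.OX, X) = +1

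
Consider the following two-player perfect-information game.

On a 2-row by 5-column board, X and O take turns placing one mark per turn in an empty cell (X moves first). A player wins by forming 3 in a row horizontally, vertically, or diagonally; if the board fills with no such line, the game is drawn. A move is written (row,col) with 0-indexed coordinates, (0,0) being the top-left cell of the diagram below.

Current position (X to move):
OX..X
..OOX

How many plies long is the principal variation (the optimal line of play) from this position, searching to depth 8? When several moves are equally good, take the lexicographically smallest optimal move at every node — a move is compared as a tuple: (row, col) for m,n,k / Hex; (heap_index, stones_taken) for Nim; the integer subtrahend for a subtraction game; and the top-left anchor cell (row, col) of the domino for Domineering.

p1 X@[OX..X/..OOX]: (0,2)[OXX.X/..OOX]-1 (0,3)[OX.XX/..OOX]-1 (1,0)[OX..X/X.OOX]-1 (1,1)[OX..X/.XOOX]+0*
p2 O@[OX..X/.XOOX]: (0,2)[OXO.X/.XOOX]+0* (0,3)[OX.OX/.XOOX]+0 (1,0)[OX..X/OXOOX]+0
p3 X@[OXO.X/.XOOX]: (0,3)[OXOXX/.XOOX]+0* (1,0)[OXO.X/XXOOX]+0
p4 O@[OXOXX/.XOOX]: (1,0)[OXOXX/OXOOX]+0*
p5 X@[OXOXX/OXOOX] terminal +0; root [OX..X/..OOX] d8

PV length from [OX..X/..OOX]: 4 plies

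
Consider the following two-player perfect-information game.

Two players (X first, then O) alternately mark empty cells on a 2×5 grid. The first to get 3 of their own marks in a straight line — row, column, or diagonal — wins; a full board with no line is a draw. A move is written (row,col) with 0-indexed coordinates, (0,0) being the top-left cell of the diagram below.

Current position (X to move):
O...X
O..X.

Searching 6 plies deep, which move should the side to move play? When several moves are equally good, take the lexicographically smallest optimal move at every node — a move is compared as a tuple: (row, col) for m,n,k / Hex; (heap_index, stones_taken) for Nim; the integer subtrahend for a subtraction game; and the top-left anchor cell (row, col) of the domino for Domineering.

p1 X@[O...X/O..X.]: (0,1)[OX..X/O..X.]+0 (0,2)[O.X.X/O..X.]+1* (0,3)[O..XX/O..X.]+0 (1,1)[O...X/OX.X.]+0 (1,2)[O...X/O.XX.]+1 (1,4)[O...X/O..XX]+0
p2 O@[O.X.X/O..X.]: (0,1)[OOX.X/O..X.]-1* (0,3)[O.XOX/O..X.]-1 (1,1)[O.X.X/OO.X.]-1 (1,2)[O.X.X/O.OX.]-1 (1,4)[O.X.X/O..XO]-1
p3 X@[OOX.X/O..X.]: (0,3)[OOXXX/O..X.]+1* (1,1)[OOX.X/OX.X.]+1 (1,2)[OOX.X/O.XX.]+1 (1,4)[OOX.X/O..XX]+1
p4 O@[OOXXX/O..X.] terminal -1; root [O...X/O..X.] d6

X's best at [O...X/O..X.]: (0,2)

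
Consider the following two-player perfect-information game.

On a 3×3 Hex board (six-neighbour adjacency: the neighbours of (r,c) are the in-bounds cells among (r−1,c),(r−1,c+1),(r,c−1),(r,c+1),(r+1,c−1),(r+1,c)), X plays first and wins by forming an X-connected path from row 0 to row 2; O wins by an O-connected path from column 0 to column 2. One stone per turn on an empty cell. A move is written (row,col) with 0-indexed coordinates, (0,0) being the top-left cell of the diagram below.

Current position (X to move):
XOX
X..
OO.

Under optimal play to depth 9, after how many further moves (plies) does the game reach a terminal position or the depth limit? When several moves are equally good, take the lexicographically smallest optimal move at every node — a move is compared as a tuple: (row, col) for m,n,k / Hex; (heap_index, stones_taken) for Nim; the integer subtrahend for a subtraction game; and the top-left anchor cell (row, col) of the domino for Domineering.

PV length from [XOX/X../OO.]: 2 plies

p1 X@[XOX/X../OO.]: (1,1)[XOX/XX./OO.]-1* (1,2)[XOX/X.X/OO.]-1 (2,2)[XOX/X../OOX]-1
p2 O@[XOX/XX./OO.]: (1,2)[XOX/XXO/OO.]+1* (2,2)[XOX/XX./OOO]+1
p3 X@[XOX/XXO/OO.] terminal -1; root [XOX/X../OO.] d9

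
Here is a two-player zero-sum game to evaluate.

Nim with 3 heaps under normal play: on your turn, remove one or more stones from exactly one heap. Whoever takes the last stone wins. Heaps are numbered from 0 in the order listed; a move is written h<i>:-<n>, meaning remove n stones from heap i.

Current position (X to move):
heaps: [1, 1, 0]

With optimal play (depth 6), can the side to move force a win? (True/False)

[(1,1,0)] X move#1: h0:-1:-1/(0,1,0)*, h1:-1:-1/(1,0,0)
[(0,1,0)] O move#2: h1:-1:+1/(0,0,0)*
[(0,0,0)] end (terminal -1, X#3); searched (1,1,0) to 6

X winning at [(1,1,0)]: False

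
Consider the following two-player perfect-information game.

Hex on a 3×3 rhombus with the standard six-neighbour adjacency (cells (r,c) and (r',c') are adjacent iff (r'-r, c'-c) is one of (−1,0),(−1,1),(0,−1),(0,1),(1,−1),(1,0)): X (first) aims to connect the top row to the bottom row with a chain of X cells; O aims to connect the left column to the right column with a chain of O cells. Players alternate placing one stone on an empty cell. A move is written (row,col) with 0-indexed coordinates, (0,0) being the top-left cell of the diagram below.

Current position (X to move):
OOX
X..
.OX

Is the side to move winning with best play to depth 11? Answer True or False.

[OOX/X../.OX] X move#1: (1,1):+1/OOX/XX./.OX*, (1,2):+1/OOX/X.X/.OX, (2,0):+1/OOX/X../XOX
[OOX/XX./.OX] O move#2: (1,2):-1/OOX/XXO/.OX*, (2,0):-1/OOX/XX./OOX
[OOX/XXO/.OX] X move#3: (2,0):+1/OOX/XXO/XOX*
[OOX/XXO/XOX] end (terminal -1, O#4); searched OOX/X../.OX to 11

X winning at [OOX/X../.OX]: True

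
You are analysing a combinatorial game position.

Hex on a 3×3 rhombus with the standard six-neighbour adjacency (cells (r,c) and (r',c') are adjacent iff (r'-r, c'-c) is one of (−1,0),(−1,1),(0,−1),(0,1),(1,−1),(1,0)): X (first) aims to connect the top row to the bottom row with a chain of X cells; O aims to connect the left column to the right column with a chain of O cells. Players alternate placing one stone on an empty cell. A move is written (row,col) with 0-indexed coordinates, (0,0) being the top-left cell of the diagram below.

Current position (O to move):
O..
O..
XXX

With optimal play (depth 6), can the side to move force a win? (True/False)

O winning at [O../O../XXX]: True

p1 O@[O../O../XXX]: (0,1)[OO./O../XXX]-1 (0,2)[O.O/O../XXX]+1* (1,1)[O../OO./XXX]+1 (1,2)[O../O.O/XXX]-1
p2 X@[O.O/O../XXX]: (0,1)[OXO/O../XXX]-1* (1,1)[O.O/OX./XXX]-1 (1,2)[O.O/O.X/XXX]-1
p3 O@[OXO/O../XXX]: (1,1)[OXO/OO./XXX]+1* (1,2)[OXO/O.O/XXX]-1
p4 X@[OXO/OO./XXX] terminal -1; root [O../O../XXX] d6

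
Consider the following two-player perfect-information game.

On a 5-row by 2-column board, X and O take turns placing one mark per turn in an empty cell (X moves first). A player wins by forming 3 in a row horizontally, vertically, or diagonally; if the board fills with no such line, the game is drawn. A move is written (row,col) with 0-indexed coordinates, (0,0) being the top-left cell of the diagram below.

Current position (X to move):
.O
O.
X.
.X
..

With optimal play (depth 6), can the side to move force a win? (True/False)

X winning at [.O/O./X./.X/..]: True

p1 X@[.O/O./X./.X/..]: (0,0)[XO/O./X./.X/..]+0 (1,1)[.O/OX/X./.X/..]+0 (2,1)[.O/O./XX/.X/..]+1* (3,0)[.O/O./X./XX/..]+1 (4,0)[.O/O./X./.X/X.]+1 (4,1)[.O/O./X./.X/.X]+0
p2 O@[.O/O./XX/.X/..]: (0,0)[OO/O./XX/.X/..]-1* (1,1)[.O/OO/XX/.X/..]-1 (3,0)[.O/O./XX/OX/..]-1 (4,0)[.O/O./XX/.X/O.]-1 (4,1)[.O/O./XX/.X/.O]-1
p3 X@[OO/O./XX/.X/..]: (1,1)[OO/OX/XX/.X/..]+1* (3,0)[OO/O./XX/XX/..]+1 (4,0)[OO/O./XX/.X/X.]+1 (4,1)[OO/O./XX/.X/.X]+1
p4 O@[OO/OX/XX/.X/..] terminal -1; root [.O/O./X./.X/..] d6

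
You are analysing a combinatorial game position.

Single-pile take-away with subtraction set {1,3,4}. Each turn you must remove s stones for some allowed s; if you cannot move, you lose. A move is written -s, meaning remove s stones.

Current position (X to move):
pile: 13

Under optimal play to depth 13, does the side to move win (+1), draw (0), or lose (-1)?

[13] X move#1: -1:-1/12, -3:-1/10, -4:+1/9*
[9] O move#2: -1:-1/8*, -3:-1/6, -4:-1/5
[8] X move#3: -1:+1/7*, -3:-1/5, -4:-1/4
[7] O move#4: -1:-1/6*, -3:-1/4, -4:-1/3
[6] X move#5: -1:-1/5, -3:-1/3, -4:+1/2*
[2] O move#6: -1:-1/1*
[1] X move#7: -1:+1/0*
[0] end (terminal -1, O#8); searched 13 to 13

value(13, X) = +1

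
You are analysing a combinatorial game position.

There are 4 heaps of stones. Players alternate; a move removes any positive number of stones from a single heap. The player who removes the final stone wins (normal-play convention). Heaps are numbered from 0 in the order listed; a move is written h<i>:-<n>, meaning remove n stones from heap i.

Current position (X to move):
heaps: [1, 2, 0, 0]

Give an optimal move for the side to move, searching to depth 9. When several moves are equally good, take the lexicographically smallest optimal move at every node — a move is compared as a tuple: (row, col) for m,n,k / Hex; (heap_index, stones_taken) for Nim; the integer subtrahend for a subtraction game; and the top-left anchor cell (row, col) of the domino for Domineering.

p1 X@[(1,2,0,0)]: h0:-1[(0,2,0,0)]-1 h1:-1[(1,1,0,0)]+1* h1:-2[(1,0,0,0)]-1
p2 O@[(1,1,0,0)]: h0:-1[(0,1,0,0)]-1* h1:-1[(1,0,0,0)]-1
p3 X@[(0,1,0,0)]: h1:-1[(0,0,0,0)]+1*
p4 O@[(0,0,0,0)] terminal -1; root [(1,2,0,0)] d9

X's best at [(1,2,0,0)]: h1:-1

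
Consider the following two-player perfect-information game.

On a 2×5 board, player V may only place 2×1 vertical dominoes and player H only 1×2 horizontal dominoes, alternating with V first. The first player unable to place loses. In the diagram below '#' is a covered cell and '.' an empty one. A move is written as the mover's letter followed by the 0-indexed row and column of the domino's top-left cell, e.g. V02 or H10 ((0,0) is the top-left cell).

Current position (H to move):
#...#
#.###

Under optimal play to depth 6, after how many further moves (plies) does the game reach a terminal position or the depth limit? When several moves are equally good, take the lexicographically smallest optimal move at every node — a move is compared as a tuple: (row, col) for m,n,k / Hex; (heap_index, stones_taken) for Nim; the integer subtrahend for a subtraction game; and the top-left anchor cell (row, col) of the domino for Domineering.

ply 1, H at #...#/#.### | H01=+1→###.#/#.###*; H02=-1→#.###/#.###
ply 2: ###.#/#.### is terminal -1 (V); from #...#/#.### depth 6

PV length from [#...#/#.###]: 1 ply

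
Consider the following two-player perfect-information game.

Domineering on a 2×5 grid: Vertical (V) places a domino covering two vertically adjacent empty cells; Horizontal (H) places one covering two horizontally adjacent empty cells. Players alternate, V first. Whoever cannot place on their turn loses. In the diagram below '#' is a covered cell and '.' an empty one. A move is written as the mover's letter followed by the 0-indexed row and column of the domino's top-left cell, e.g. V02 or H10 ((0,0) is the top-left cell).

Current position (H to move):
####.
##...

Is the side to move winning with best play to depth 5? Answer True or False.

p1 H@[####./##...]: H12[####./####.]-1 H13[####./##.##]+1*
p2 V@[####./##.##] terminal -1; root [####./##...] d5

H winning at [####./##...]: True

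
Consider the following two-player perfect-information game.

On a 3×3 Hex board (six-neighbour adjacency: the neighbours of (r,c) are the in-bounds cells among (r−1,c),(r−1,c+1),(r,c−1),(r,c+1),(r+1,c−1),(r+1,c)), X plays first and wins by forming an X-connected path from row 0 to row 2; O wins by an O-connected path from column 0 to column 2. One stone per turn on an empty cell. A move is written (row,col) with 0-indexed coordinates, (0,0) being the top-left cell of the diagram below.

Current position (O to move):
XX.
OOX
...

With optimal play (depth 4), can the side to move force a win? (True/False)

p1 O@[XX./OOX/...]: (0,2)[XXO/OOX/...]+1* (2,0)[XX./OOX/O..]-1 (2,1)[XX./OOX/.O.]+1 (2,2)[XX./OOX/..O]+1
p2 X@[XXO/OOX/...] terminal -1; root [XX./OOX/...] d4

O winning at [XX./OOX/...]: True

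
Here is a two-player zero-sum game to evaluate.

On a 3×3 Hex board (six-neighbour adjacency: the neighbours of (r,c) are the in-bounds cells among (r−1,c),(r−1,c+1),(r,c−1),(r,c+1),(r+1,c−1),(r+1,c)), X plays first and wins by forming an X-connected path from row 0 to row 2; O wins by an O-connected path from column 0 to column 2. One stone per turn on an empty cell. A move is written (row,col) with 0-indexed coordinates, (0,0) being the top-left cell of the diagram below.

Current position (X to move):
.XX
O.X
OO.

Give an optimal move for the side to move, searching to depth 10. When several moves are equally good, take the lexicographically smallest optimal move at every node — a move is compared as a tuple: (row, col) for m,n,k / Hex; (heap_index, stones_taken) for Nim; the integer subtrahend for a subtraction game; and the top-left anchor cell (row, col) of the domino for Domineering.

p1 X@[.XX/O.X/OO.]: (0,0)[XXX/O.X/OO.]-1 (1,1)[.XX/OXX/OO.]-1 (2,2)[.XX/O.X/OOX]+1*
p2 O@[.XX/O.X/OOX] terminal -1; root [.XX/O.X/OO.] d10

X's best at [.XX/O.X/OO.]: (2,2)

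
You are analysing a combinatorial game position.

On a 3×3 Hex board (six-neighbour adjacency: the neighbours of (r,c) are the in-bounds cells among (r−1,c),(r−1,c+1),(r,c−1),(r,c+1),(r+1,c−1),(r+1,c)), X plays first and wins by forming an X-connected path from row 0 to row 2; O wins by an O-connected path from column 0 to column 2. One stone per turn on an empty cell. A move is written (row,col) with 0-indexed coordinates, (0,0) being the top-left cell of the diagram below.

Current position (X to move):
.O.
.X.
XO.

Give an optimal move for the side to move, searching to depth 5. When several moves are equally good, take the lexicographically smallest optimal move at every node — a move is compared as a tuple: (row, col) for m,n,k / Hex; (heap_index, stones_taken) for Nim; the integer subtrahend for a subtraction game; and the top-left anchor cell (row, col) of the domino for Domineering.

X's best at [.O./.X./XO.]: (0,0)

p1 X@[.O./.X./XO.]: (0,0)[XO./.X./XO.]+1* (0,2)[.OX/.X./XO.]+1 (1,0)[.O./XX./XO.]+1 (1,2)[.O./.XX/XO.]-1 (2,2)[.O./.X./XOX]-1
p2 O@[XO./.X./XO.]: (0,2)[XOO/.X./XO.]-1* (1,0)[XO./OX./XO.]-1 (1,2)[XO./.XO/XO.]-1 (2,2)[XO./.X./XOO]-1
p3 X@[XOO/.X./XO.]: (1,0)[XOO/XX./XO.]+1* (1,2)[XOO/.XX/XO.]-1 (2,2)[XOO/.X./XOX]-1
p4 O@[XOO/XX./XO.] terminal -1; root [.O./.X./XO.] d5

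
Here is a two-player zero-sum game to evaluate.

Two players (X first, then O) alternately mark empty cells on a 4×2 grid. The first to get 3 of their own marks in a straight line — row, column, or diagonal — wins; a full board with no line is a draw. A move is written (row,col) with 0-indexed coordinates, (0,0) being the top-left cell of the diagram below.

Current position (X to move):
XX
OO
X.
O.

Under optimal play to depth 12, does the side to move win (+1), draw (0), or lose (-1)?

p1 X@[XX/OO/X./O.]: (2,1)[XX/OO/XX/O.]+0* (3,1)[XX/OO/X./OX]+0
p2 O@[XX/OO/XX/O.]: (3,1)[XX/OO/XX/OO]+0*
p3 X@[XX/OO/XX/OO] terminal +0; root [XX/OO/X./O.] d12

value(XX/OO/X./O., X) = 0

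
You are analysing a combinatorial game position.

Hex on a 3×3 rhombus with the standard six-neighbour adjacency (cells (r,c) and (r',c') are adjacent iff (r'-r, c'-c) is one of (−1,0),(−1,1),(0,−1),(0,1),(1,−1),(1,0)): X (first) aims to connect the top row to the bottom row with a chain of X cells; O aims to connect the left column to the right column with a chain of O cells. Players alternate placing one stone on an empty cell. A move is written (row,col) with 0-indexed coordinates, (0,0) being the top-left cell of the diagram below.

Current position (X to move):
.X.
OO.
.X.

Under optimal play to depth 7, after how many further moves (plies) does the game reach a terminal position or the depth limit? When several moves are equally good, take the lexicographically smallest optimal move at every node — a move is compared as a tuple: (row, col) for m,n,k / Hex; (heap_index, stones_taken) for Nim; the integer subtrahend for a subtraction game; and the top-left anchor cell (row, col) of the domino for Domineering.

PV length from [.X./OO./.X.]: 2 plies

[.X./OO./.X.] X move#1: (0,0):-1/XX./OO./.X.*, (0,2):-1/.XX/OO./.X., (1,2):-1/.X./OOX/.X., (2,0):-1/.X./OO./XX., (2,2):-1/.X./OO./.XX
[XX./OO./.X.] O move#2: (0,2):+1/XXO/OO./.X.*, (1,2):+1/XX./OOO/.X., (2,0):+1/XX./OO./OX., (2,2):+1/XX./OO./.XO
[XXO/OO./.X.] end (terminal -1, X#3); searched .X./OO./.X. to 7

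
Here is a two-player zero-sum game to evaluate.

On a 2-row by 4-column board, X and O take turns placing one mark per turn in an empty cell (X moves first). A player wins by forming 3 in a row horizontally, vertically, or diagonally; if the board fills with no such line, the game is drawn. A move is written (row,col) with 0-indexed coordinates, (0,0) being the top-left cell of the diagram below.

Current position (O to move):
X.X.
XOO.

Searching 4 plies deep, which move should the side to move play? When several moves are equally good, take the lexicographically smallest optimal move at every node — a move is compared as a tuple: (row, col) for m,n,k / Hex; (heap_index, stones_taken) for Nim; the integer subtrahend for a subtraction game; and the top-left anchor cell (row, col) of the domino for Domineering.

p1 O@[X.X./XOO.]: (0,1)[XOX./XOO.]+0 (0,3)[X.XO/XOO.]-1 (1,3)[X.X./XOOO]+1*
p2 X@[X.X./XOOO] terminal -1; root [X.X./XOO.] d4

O's best at [X.X./XOO.]: (1,3)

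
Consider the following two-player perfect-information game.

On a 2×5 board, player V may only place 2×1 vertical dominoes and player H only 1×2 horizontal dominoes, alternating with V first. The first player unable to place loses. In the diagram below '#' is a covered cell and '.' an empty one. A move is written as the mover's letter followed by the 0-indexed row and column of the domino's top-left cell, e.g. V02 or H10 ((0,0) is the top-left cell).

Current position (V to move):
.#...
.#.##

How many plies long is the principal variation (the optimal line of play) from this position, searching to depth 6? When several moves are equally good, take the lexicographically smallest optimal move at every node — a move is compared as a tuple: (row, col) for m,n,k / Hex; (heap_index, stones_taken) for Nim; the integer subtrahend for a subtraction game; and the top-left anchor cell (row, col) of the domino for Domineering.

[.#.../.#.##] V move#1: V00:-1/##.../##.##, V02:+1/.##../.####*
[.##../.####] H move#2: H03:-1/.####/.####*
[.####/.####] V move#3: V00:+1/#####/#####*
[#####/#####] end (terminal -1, H#4); searched .#.../.#.## to 6

PV length from [.#.../.#.##]: 3 plies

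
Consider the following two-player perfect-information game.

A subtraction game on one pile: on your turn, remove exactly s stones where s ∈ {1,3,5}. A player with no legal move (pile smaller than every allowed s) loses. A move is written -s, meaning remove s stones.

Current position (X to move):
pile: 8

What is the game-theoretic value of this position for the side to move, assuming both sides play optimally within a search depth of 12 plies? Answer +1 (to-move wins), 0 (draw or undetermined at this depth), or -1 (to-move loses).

value(8, X) = -1

[8] X move#1: -1:-1/7*, -3:-1/5, -5:-1/3
[7] O move#2: -1:+1/6*, -3:+1/4, -5:+1/2
[6] X move#3: -1:-1/5*, -3:-1/3, -5:-1/1
[5] O move#4: -1:+1/4*, -3:+1/2, -5:+1/0
[4] X move#5: -1:-1/3*, -3:-1/1
[3] O move#6: -1:+1/2*, -3:+1/0
[2] X move#7: -1:-1/1*
[1] O move#8: -1:+1/0*
[0] end (terminal -1, X#9); searched 8 to 12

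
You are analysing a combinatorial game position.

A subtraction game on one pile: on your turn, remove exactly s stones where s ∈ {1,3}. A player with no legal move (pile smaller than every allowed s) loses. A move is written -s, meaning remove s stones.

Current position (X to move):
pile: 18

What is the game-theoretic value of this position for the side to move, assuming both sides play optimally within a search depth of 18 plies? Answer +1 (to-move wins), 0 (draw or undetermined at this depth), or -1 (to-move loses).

[18] X move#1: -1:-1/17*, -3:-1/15
[17] O move#2: -1:+1/16*, -3:+1/14
[16] X move#3: -1:-1/15*, -3:-1/13
[15] O move#4: -1:+1/14*, -3:+1/12
[14] X move#5: -1:-1/13*, -3:-1/11
[13] O move#6: -1:+1/12*, -3:+1/10
[12] X move#7: -1:-1/11*, -3:-1/9
[11] O move#8: -1:+1/10*, -3:+1/8
[10] X move#9: -1:-1/9*, -3:-1/7
[9] O move#10: -1:+1/8*, -3:+1/6
[8] X move#11: -1:-1/7*, -3:-1/5
[7] O move#12: -1:+1/6*, -3:+1/4
[6] X move#13: -1:-1/5*, -3:-1/3
[5] O move#14: -1:+1/4*, -3:+1/2
[4] X move#15: -1:-1/3*, -3:-1/1
[3] O move#16: -1:+1/2*, -3:+1/0
[2] X move#17: -1:-1/1*
[1] O move#18: -1:+1/0*
[0] end (terminal -1, X#19); searched 18 to 18

value(18, X) = -1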